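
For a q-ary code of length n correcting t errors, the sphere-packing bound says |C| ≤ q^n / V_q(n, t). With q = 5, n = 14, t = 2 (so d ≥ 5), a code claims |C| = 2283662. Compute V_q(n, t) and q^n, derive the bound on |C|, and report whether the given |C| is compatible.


V_q(n, t) = 1513, q^n = 6103515625, Hamming bound = 4034048, |C| = 2283662 ≤ bound (satisfied).

Step 1: Compute V_q(n, t) = Σ_{j=0}^2 C(n, j) (q−1)^j.
  j = 0: C(14,0)·(4)^0 = 1·1 = 1.
  j = 1: C(14,1)·(4)^1 = 14·4 = 56.
  j = 2: C(14,2)·(4)^2 = 91·16 = 1456.
  V_q(n, t) = 1 + 56 + 1456 = 1513.
Step 2: q^n = 5^14 = 6103515625.
Step 3: Hamming bound ⌊q^n / V_q(n,t)⌋ = ⌊6103515625/1513⌋ = 4034048.
Step 4: Compare |C| = 2283662 to 4034048: satisfied.
The claimed |C| lies below the Hamming bound.


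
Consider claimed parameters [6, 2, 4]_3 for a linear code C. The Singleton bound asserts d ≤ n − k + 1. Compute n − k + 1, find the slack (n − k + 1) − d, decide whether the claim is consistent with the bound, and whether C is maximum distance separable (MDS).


Singleton RHS = n − k + 1 = 5, slack = 1, bound satisfied, not MDS.

Singleton bound: d ≤ n − k + 1.
Here n = 6, k = 2, so n − k + 1 = 5.
Given d = 4, check d ≤ 5: YES.
Slack = (n − k + 1) − d = 1.
The code is NOT MDS (slack = 1 > 0).
Description: the claimed parameters are [6, 2, 4]_3; such a code would be non-MDS.


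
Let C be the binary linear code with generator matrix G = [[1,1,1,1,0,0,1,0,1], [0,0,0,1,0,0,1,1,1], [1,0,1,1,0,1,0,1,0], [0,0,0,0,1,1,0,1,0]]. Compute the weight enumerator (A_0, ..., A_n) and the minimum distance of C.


Weight distribution: A_0 = 1, A_3 = 2, A_4 = 5, A_5 = 5, A_6 = 2, A_9 = 1. Minimum distance d = 3.

Enumerate all 2^4 = 16 messages m ∈ F_2^4.
For each, compute codeword c = mG in F_2^9, then tally its weight.
  m = 0000 → c = 000000000, weight = 0.
  m = 1000 → c = 111100101, weight = 6.
  m = 0100 → c = 000100111, weight = 4.
  m = 1100 → c = 111000010, weight = 4.
  m = 0010 → c = 101101010, weight = 5.
  m = 1010 → c = 010001111, weight = 5.
  m = 0110 → c = 101001101, weight = 5.
  m = 1110 → c = 010101000, weight = 3.
  m = 0001 → c = 000011010, weight = 3.
  m = 1001 → c = 111111111, weight = 9.
  m = 0101 → c = 000111101, weight = 5.
  m = 1101 → c = 111011000, weight = 5.
  m = 0011 → c = 101110000, weight = 4.
  m = 1011 → c = 010010101, weight = 4.
  m = 0111 → c = 101010111, weight = 6.
  m = 1111 → c = 010110010, weight = 4.
Tally weights:
  weight 0: 1 codewords.
  weight 3: 2 codewords.
  weight 4: 5 codewords.
  weight 5: 5 codewords.
  weight 6: 2 codewords.
  weight 9: 1 codewords.
Minimum distance d = smallest w > 0 with A_w > 0 = 3.
Sanity: Σ A_w = 16 = 2^4 = 16 ✓.


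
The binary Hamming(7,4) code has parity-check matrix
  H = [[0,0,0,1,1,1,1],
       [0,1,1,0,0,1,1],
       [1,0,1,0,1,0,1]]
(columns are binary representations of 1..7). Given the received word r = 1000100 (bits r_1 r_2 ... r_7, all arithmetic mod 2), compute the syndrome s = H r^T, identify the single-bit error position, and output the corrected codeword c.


s = (1, 0, 0)^T, error position = 4, corrected codeword c = 1001100

Compute s = H r^T mod 2 one row at a time:
  s_1 = 0 + 1 + 0 + 0 = 1 ≡ 1 (mod 2).
  s_2 = 0 + 0 + 0 + 0 = 0 ≡ 0 (mod 2).
  s_3 = 1 + 0 + 1 + 0 = 2 ≡ 0 (mod 2).
s = (1, 0, 0)^T — this equals column 4 of H (binary 100), so error is at position 4.
Correct: flip bit 4 of r = 1000100 to get c = 1001100.


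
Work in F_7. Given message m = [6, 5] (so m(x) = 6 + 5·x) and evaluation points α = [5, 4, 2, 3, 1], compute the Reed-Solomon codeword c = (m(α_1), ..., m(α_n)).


c = [3, 5, 2, 0, 4]

Message polynomial: m(x) = 6 + 5·x (mod 7).
For each evaluation point α_i, compute m(α_i) mod 7:
  α_1 = 5: Horner steps 5 → 3, so m(5) = 3.
  α_2 = 4: Horner steps 5 → 5, so m(4) = 5.
  α_3 = 2: Horner steps 5 → 2, so m(2) = 2.
  α_4 = 3: Horner steps 5 → 0, so m(3) = 0.
  α_5 = 1: Horner steps 5 → 4, so m(1) = 4.
Codeword c = [3, 5, 2, 0, 4] ∈ F_7^5.


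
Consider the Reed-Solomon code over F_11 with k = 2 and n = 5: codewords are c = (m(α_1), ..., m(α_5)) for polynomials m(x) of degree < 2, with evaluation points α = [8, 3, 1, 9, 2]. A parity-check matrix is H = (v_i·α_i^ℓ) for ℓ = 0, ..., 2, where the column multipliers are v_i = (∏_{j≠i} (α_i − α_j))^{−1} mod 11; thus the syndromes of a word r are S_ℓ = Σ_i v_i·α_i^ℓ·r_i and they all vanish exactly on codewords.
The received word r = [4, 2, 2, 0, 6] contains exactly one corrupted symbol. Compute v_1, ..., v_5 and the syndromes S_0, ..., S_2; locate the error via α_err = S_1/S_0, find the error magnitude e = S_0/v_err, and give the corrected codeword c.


S = (7, 7, 7), error at position 3, error magnitude e = 3, c = [4, 2, 10, 0, 6].

Step 1: column multipliers v_i = (∏_{j≠i}(α_i − α_j))^{−1} mod 11.
  i = 1 (α = 8): (8−3)(8−1)(8−9)(8−2) = 5·7·(−1)·6 = −210 ≡ 10, so v_1 = 10^{−1} = 10 (mod 11).
  i = 2 (α = 3): (3−8)(3−1)(3−9)(3−2) = (−5)·2·(−6)·1 = 60 ≡ 5, so v_2 = 5^{−1} = 9 (mod 11).
  i = 3 (α = 1): (1−8)(1−3)(1−9)(1−2) = (−7)·(−2)·(−8)·(−1) = 112 ≡ 2, so v_3 = 2^{−1} = 6 (mod 11).
  i = 4 (α = 9): (9−8)(9−3)(9−1)(9−2) = 1·6·8·7 = 336 ≡ 6, so v_4 = 6^{−1} = 2 (mod 11).
  i = 5 (α = 2): (2−8)(2−3)(2−1)(2−9) = (−6)·(−1)·1·(−7) = −42 ≡ 2, so v_5 = 2^{−1} = 6 (mod 11).
  v = [10, 9, 6, 2, 6].
Step 2: syndromes of r = [4, 2, 2, 0, 6] (all sums mod 11).
  S_0 = Σ v_i r_i = 10·4 + 9·2 + 6·2 + 2·0 + 6·6 = 106 ≡ 7.
  S_1 = Σ v_i α_i r_i = 10·8·4 + 9·3·2 + 6·1·2 + 2·9·0 + 6·2·6 = 458 ≡ 7.
  α_i^2 mod 11 = [9, 9, 1, 4, 4].
  S_2 = Σ v_i α_i^2 r_i = 10·9·4 + 9·9·2 + 6·1·2 + 2·4·0 + 6·4·6 = 678 ≡ 7.
  S = (7, 7, 7) ≠ 0, so r is not a codeword (an error is present).
Step 3: locate the error. For a single error e at position i, S_ℓ = v_i·e·α_i^ℓ, so α_err = S_1/S_0.
  S_0^{−1} = 7^{−1} = 8 (mod 11), so α_err = 7·8 = 56 ≡ 1 = α_3. Error position i = 3.
  Consistency check: S_2/S_1 = 7·8 = 56 ≡ 1 = α_err ✓ (single-error assumption holds).
Step 4: error magnitude e = S_0/v_3 = S_0·∏_{j≠3}(α_3 − α_j) = 7·2 = 14 ≡ 3 (mod 11).
Step 5: correct position 3: c_3 = r_3 − e = 2 − 3 ≡ 10 (mod 11). Hence c = [4, 2, 10, 0, 6].
  Check: interpolating c through the α_i gives m(x) = 3 + 7·x (degree < 2) with m(α_i) = c_i for every i, so c is indeed a codeword.


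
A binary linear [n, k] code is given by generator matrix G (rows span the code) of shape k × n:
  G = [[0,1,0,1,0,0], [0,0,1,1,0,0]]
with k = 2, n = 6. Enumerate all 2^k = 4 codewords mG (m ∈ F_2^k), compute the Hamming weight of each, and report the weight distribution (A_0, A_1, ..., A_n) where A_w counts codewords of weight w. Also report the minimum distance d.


Weight distribution: A_0 = 1, A_2 = 3. Minimum distance d = 2.

Enumerate all 2^2 = 4 messages m ∈ F_2^2.
For each, compute codeword c = mG in F_2^6, then tally its weight.
  m = 00 → c = 000000, weight = 0.
  m = 10 → c = 010100, weight = 2.
  m = 01 → c = 001100, weight = 2.
  m = 11 → c = 011000, weight = 2.
Tally weights:
  weight 0: 1 codewords.
  weight 2: 3 codewords.
Minimum distance d = smallest w > 0 with A_w > 0 = 2.
Sanity: Σ A_w = 4 = 2^2 = 4 ✓.


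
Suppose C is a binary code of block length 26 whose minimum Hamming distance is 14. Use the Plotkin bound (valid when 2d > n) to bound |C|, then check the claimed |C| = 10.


Plotkin bound M ≤ 14; given |C| = 10 ≤ bound (satisfied).

Check applicability: 2d = 28, n = 26.
2d − n = 2 > 0, so Plotkin applies.
Compute d/(2d−n) = 14/2 ≈ 7.0000.
⌊d/(2d−n)⌋ = 7.
Plotkin bound: M ≤ 2·7 = 14.
Given |C| = 10, check: satisfied.
This |C| is below the Plotkin bound.


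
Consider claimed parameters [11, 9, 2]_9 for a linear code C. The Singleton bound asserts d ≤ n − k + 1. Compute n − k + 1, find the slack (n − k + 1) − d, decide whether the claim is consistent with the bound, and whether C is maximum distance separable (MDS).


Singleton RHS = n − k + 1 = 3, slack = 1, bound satisfied, not MDS.

Singleton bound: d ≤ n − k + 1.
Here n = 11, k = 9, so n − k + 1 = 3.
Given d = 2, check d ≤ 3: YES.
Slack = (n − k + 1) − d = 1.
The code is NOT MDS (slack = 1 > 0).
Description: the claimed parameters are [11, 9, 2]_9; such a code would be non-MDS.


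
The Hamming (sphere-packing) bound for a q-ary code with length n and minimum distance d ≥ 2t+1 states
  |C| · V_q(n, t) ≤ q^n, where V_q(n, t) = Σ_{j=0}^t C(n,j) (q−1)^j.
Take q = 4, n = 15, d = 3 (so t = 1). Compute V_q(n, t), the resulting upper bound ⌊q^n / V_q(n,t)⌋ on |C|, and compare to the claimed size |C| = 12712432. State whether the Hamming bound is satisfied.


V_q(n, t) = 46, q^n = 1073741824, Hamming bound = 23342213, |C| = 12712432 ≤ bound (satisfied).

Step 1: Compute V_q(n, t) = Σ_{j=0}^1 C(n, j) (q−1)^j.
  j = 0: C(15,0)·(3)^0 = 1·1 = 1.
  j = 1: C(15,1)·(3)^1 = 15·3 = 45.
  V_q(n, t) = 1 + 45 = 46.
Step 2: q^n = 4^15 = 1073741824.
Step 3: Hamming bound ⌊q^n / V_q(n,t)⌋ = ⌊1073741824/46⌋ = 23342213.
Step 4: Compare |C| = 12712432 to 23342213: satisfied.
The claimed |C| lies below the Hamming bound.


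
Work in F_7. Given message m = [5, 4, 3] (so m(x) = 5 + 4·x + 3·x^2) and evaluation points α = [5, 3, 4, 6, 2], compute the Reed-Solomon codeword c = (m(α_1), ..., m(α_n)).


c = [2, 2, 6, 4, 4]

Message polynomial: m(x) = 5 + 4·x + 3·x^2 (mod 7).
For each evaluation point α_i, compute m(α_i) mod 7:
  α_1 = 5: Horner steps 3 → 5 → 2, so m(5) = 2.
  α_2 = 3: Horner steps 3 → 6 → 2, so m(3) = 2.
  α_3 = 4: Horner steps 3 → 2 → 6, so m(4) = 6.
  α_4 = 6: Horner steps 3 → 1 → 4, so m(6) = 4.
  α_5 = 2: Horner steps 3 → 3 → 4, so m(2) = 4.
Codeword c = [2, 2, 6, 4, 4] ∈ F_7^5.


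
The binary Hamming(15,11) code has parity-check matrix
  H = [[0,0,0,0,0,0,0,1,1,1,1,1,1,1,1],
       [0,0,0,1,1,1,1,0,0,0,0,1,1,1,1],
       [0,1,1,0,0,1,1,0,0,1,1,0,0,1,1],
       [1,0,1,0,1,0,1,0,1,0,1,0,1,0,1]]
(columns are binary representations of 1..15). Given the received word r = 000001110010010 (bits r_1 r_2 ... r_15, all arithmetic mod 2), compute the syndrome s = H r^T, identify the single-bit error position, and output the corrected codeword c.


s = (1, 1, 0, 0)^T, error position = 12, corrected codeword c = 000001110011010

Compute s = H r^T mod 2 one row at a time:
  s_1 = 1 + 0 + 0 + 1 + 0 + 0 + 1 + 0 = 3 ≡ 1 (mod 2).
  s_2 = 0 + 0 + 1 + 1 + 0 + 0 + 1 + 0 = 3 ≡ 1 (mod 2).
  s_3 = 0 + 0 + 1 + 1 + 0 + 1 + 1 + 0 = 4 ≡ 0 (mod 2).
  s_4 = 0 + 0 + 0 + 1 + 0 + 1 + 0 + 0 = 2 ≡ 0 (mod 2).
s = (1, 1, 0, 0)^T — this equals column 12 of H (binary 1100), so error is at position 12.
Correct: flip bit 12 of r = 000001110010010 to get c = 000001110011010.


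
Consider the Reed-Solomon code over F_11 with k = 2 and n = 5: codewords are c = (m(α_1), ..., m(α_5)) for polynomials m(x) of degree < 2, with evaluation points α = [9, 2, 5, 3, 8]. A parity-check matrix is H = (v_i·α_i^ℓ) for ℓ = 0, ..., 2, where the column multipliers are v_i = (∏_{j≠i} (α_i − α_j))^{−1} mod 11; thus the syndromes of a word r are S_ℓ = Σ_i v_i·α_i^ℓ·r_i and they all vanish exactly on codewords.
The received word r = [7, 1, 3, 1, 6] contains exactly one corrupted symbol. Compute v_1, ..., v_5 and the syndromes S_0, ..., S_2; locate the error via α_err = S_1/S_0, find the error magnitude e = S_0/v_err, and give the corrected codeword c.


S = (9, 7, 3), error at position 2, error magnitude e = 1, c = [7, 0, 3, 1, 6].

Step 1: column multipliers v_i = (∏_{j≠i}(α_i − α_j))^{−1} mod 11.
  i = 1 (α = 9): (9−2)(9−5)(9−3)(9−8) = 7·4·6·1 = 168 ≡ 3, so v_1 = 3^{−1} = 4 (mod 11).
  i = 2 (α = 2): (2−9)(2−5)(2−3)(2−8) = (−7)·(−3)·(−1)·(−6) = 126 ≡ 5, so v_2 = 5^{−1} = 9 (mod 11).
  i = 3 (α = 5): (5−9)(5−2)(5−3)(5−8) = (−4)·3·2·(−3) = 72 ≡ 6, so v_3 = 6^{−1} = 2 (mod 11).
  i = 4 (α = 3): (3−9)(3−2)(3−5)(3−8) = (−6)·1·(−2)·(−5) = −60 ≡ 6, so v_4 = 6^{−1} = 2 (mod 11).
  i = 5 (α = 8): (8−9)(8−2)(8−5)(8−3) = (−1)·6·3·5 = −90 ≡ 9, so v_5 = 9^{−1} = 5 (mod 11).
  v = [4, 9, 2, 2, 5].
Step 2: syndromes of r = [7, 1, 3, 1, 6] (all sums mod 11).
  S_0 = Σ v_i r_i = 4·7 + 9·1 + 2·3 + 2·1 + 5·6 = 75 ≡ 9.
  S_1 = Σ v_i α_i r_i = 4·9·7 + 9·2·1 + 2·5·3 + 2·3·1 + 5·8·6 = 546 ≡ 7.
  α_i^2 mod 11 = [4, 4, 3, 9, 9].
  S_2 = Σ v_i α_i^2 r_i = 4·4·7 + 9·4·1 + 2·3·3 + 2·9·1 + 5·9·6 = 454 ≡ 3.
  S = (9, 7, 3) ≠ 0, so r is not a codeword (an error is present).
Step 3: locate the error. For a single error e at position i, S_ℓ = v_i·e·α_i^ℓ, so α_err = S_1/S_0.
  S_0^{−1} = 9^{−1} = 5 (mod 11), so α_err = 7·5 = 35 ≡ 2 = α_2. Error position i = 2.
  Consistency check: S_2/S_1 = 3·8 = 24 ≡ 2 = α_err ✓ (single-error assumption holds).
Step 4: error magnitude e = S_0/v_2 = S_0·∏_{j≠2}(α_2 − α_j) = 9·5 = 45 ≡ 1 (mod 11).
Step 5: correct position 2: c_2 = r_2 − e = 1 − 1 ≡ 0 (mod 11). Hence c = [7, 0, 3, 1, 6].
  Check: interpolating c through the α_i gives m(x) = 9 + 1·x (degree < 2) with m(α_i) = c_i for every i, so c is indeed a codeword.


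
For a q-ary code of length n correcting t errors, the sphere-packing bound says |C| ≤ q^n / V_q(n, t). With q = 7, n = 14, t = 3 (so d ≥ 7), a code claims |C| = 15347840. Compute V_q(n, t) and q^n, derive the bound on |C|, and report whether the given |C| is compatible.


V_q(n, t) = 81985, q^n = 678223072849, Hamming bound = 8272526, |C| = 15347840 > bound (violated).

Step 1: Compute V_q(n, t) = Σ_{j=0}^3 C(n, j) (q−1)^j.
  j = 0: C(14,0)·(6)^0 = 1·1 = 1.
  j = 1: C(14,1)·(6)^1 = 14·6 = 84.
  j = 2: C(14,2)·(6)^2 = 91·36 = 3276.
  j = 3: C(14,3)·(6)^3 = 364·216 = 78624.
  V_q(n, t) = 1 + 84 + 3276 + 78624 = 81985.
Step 2: q^n = 7^14 = 678223072849.
Step 3: Hamming bound ⌊q^n / V_q(n,t)⌋ = ⌊678223072849/81985⌋ = 8272526.
Step 4: Compare |C| = 15347840 to 8272526: violated.
The claimed |C| lies above the Hamming bound, so no 7-ary code of length 14 with d ≥ 7 can have 15347840 codewords.


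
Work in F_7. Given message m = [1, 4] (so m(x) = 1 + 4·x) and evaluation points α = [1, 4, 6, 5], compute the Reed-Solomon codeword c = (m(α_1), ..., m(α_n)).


c = [5, 3, 4, 0]

Message polynomial: m(x) = 1 + 4·x (mod 7).
For each evaluation point α_i, compute m(α_i) mod 7:
  α_1 = 1: Horner steps 4 → 5, so m(1) = 5.
  α_2 = 4: Horner steps 4 → 3, so m(4) = 3.
  α_3 = 6: Horner steps 4 → 4, so m(6) = 4.
  α_4 = 5: Horner steps 4 → 0, so m(5) = 0.
Codeword c = [5, 3, 4, 0] ∈ F_7^4.


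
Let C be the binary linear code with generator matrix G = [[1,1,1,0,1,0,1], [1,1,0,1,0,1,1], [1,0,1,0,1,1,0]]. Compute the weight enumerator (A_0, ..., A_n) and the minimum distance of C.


Weight distribution: A_0 = 1, A_2 = 1, A_3 = 1, A_4 = 2, A_5 = 3. Minimum distance d = 2.

Enumerate all 2^3 = 8 messages m ∈ F_2^3.
For each, compute codeword c = mG in F_2^7, then tally its weight.
  m = 000 → c = 0000000, weight = 0.
  m = 100 → c = 1110101, weight = 5.
  m = 010 → c = 1101011, weight = 5.
  m = 110 → c = 0011110, weight = 4.
  m = 001 → c = 1010110, weight = 4.
  m = 101 → c = 0100011, weight = 3.
  m = 011 → c = 0111101, weight = 5.
  m = 111 → c = 1001000, weight = 2.
Tally weights:
  weight 0: 1 codewords.
  weight 2: 1 codewords.
  weight 3: 1 codewords.
  weight 4: 2 codewords.
  weight 5: 3 codewords.
Minimum distance d = smallest w > 0 with A_w > 0 = 2.
Sanity: Σ A_w = 8 = 2^3 = 8 ✓.


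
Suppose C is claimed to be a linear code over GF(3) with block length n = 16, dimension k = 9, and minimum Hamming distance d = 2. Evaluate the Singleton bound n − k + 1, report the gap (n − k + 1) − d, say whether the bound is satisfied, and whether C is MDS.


Singleton RHS = n − k + 1 = 8, slack = 6, bound satisfied, not MDS.

Singleton bound: d ≤ n − k + 1.
Here n = 16, k = 9, so n − k + 1 = 8.
Given d = 2, check d ≤ 8: YES.
Slack = (n − k + 1) − d = 6.
The code is NOT MDS (slack = 6 > 0).
Description: the claimed parameters are [16, 9, 2]_3; such a code would be non-MDS.


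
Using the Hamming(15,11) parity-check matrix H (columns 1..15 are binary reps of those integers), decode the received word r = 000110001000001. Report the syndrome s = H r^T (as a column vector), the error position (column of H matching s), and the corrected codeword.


s = (0, 1, 1, 1)^T, error position = 7, corrected codeword c = 000110101000001

Compute s = H r^T mod 2 one row at a time:
  s_1 = 0 + 1 + 0 + 0 + 0 + 0 + 0 + 1 = 2 ≡ 0 (mod 2).
  s_2 = 1 + 1 + 0 + 0 + 0 + 0 + 0 + 1 = 3 ≡ 1 (mod 2).
  s_3 = 0 + 0 + 0 + 0 + 0 + 0 + 0 + 1 = 1 ≡ 1 (mod 2).
  s_4 = 0 + 0 + 1 + 0 + 1 + 0 + 0 + 1 = 3 ≡ 1 (mod 2).
s = (0, 1, 1, 1)^T — this equals column 7 of H (binary 0111), so error is at position 7.
Correct: flip bit 7 of r = 000110001000001 to get c = 000110101000001.


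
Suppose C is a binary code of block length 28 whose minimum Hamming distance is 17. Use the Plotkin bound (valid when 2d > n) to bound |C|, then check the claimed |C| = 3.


Plotkin bound M ≤ 4; given |C| = 3 ≤ bound (satisfied).

Check applicability: 2d = 34, n = 28.
2d − n = 6 > 0, so Plotkin applies.
Compute d/(2d−n) = 17/6 ≈ 2.8333.
⌊d/(2d−n)⌋ = 2.
Plotkin bound: M ≤ 2·2 = 4.
Given |C| = 3, check: satisfied.
This |C| is below the Plotkin bound.


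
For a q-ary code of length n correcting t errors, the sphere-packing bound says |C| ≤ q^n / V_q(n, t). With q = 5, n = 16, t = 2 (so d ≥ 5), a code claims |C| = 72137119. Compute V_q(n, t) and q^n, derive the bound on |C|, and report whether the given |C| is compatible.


V_q(n, t) = 1985, q^n = 152587890625, Hamming bound = 76870473, |C| = 72137119 ≤ bound (satisfied).

Step 1: Compute V_q(n, t) = Σ_{j=0}^2 C(n, j) (q−1)^j.
  j = 0: C(16,0)·(4)^0 = 1·1 = 1.
  j = 1: C(16,1)·(4)^1 = 16·4 = 64.
  j = 2: C(16,2)·(4)^2 = 120·16 = 1920.
  V_q(n, t) = 1 + 64 + 1920 = 1985.
Step 2: q^n = 5^16 = 152587890625.
Step 3: Hamming bound ⌊q^n / V_q(n,t)⌋ = ⌊152587890625/1985⌋ = 76870473.
Step 4: Compare |C| = 72137119 to 76870473: satisfied.
The claimed |C| lies below the Hamming bound.


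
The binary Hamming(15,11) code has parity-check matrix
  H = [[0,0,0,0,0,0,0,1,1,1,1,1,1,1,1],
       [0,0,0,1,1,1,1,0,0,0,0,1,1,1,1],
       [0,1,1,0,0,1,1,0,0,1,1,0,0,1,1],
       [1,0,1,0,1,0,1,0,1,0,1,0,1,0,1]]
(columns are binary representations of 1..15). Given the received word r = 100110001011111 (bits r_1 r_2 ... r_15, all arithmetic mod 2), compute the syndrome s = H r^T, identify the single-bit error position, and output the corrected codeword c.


s = (0, 0, 1, 0)^T, error position = 2, corrected codeword c = 110110001011111

Compute s = H r^T mod 2 one row at a time:
  s_1 = 0 + 1 + 0 + 1 + 1 + 1 + 1 + 1 = 6 ≡ 0 (mod 2).
  s_2 = 1 + 1 + 0 + 0 + 1 + 1 + 1 + 1 = 6 ≡ 0 (mod 2).
  s_3 = 0 + 0 + 0 + 0 + 0 + 1 + 1 + 1 = 3 ≡ 1 (mod 2).
  s_4 = 1 + 0 + 1 + 0 + 1 + 1 + 1 + 1 = 6 ≡ 0 (mod 2).
s = (0, 0, 1, 0)^T — this equals column 2 of H (binary 0010), so error is at position 2.
Correct: flip bit 2 of r = 100110001011111 to get c = 110110001011111.


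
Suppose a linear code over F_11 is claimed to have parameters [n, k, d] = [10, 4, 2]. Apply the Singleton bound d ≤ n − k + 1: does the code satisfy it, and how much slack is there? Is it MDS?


Singleton RHS = n − k + 1 = 7, slack = 5, bound satisfied, not MDS.

Singleton bound: d ≤ n − k + 1.
Here n = 10, k = 4, so n − k + 1 = 7.
Given d = 2, check d ≤ 7: YES.
Slack = (n − k + 1) − d = 5.
The code is NOT MDS (slack = 5 > 0).
Description: the claimed parameters are [10, 4, 2]_11; such a code would be non-MDS.


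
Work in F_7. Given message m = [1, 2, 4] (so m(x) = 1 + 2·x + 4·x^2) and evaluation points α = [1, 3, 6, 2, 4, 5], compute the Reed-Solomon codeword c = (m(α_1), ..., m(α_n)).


c = [0, 1, 3, 0, 3, 6]

Message polynomial: m(x) = 1 + 2·x + 4·x^2 (mod 7).
For each evaluation point α_i, compute m(α_i) mod 7:
  α_1 = 1: Horner steps 4 → 6 → 0, so m(1) = 0.
  α_2 = 3: Horner steps 4 → 0 → 1, so m(3) = 1.
  α_3 = 6: Horner steps 4 → 5 → 3, so m(6) = 3.
  α_4 = 2: Horner steps 4 → 3 → 0, so m(2) = 0.
  α_5 = 4: Horner steps 4 → 4 → 3, so m(4) = 3.
  α_6 = 5: Horner steps 4 → 1 → 6, so m(5) = 6.
Codeword c = [0, 1, 3, 0, 3, 6] ∈ F_7^6.


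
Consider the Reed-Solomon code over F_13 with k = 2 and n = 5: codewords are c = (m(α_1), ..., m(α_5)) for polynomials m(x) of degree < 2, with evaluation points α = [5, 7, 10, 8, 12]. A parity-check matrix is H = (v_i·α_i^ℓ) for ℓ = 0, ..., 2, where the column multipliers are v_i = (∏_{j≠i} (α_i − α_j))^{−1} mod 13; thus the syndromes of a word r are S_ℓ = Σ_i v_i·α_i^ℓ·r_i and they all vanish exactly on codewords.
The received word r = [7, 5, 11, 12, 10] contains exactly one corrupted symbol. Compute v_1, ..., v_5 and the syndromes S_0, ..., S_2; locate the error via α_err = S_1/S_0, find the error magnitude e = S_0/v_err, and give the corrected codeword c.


S = (10, 5, 9), error at position 2, error magnitude e = 12, c = [7, 6, 11, 12, 10].

Step 1: column multipliers v_i = (∏_{j≠i}(α_i − α_j))^{−1} mod 13.
  i = 1 (α = 5): (5−7)(5−10)(5−8)(5−12) = (−2)·(−5)·(−3)·(−7) = 210 ≡ 2, so v_1 = 2^{−1} = 7 (mod 13).
  i = 2 (α = 7): (7−5)(7−10)(7−8)(7−12) = 2·(−3)·(−1)·(−5) = −30 ≡ 9, so v_2 = 9^{−1} = 3 (mod 13).
  i = 3 (α = 10): (10−5)(10−7)(10−8)(10−12) = 5·3·2·(−2) = −60 ≡ 5, so v_3 = 5^{−1} = 8 (mod 13).
  i = 4 (α = 8): (8−5)(8−7)(8−10)(8−12) = 3·1·(−2)·(−4) = 24 ≡ 11, so v_4 = 11^{−1} = 6 (mod 13).
  i = 5 (α = 12): (12−5)(12−7)(12−10)(12−8) = 7·5·2·4 = 280 ≡ 7, so v_5 = 7^{−1} = 2 (mod 13).
  v = [7, 3, 8, 6, 2].
Step 2: syndromes of r = [7, 5, 11, 12, 10] (all sums mod 13).
  S_0 = Σ v_i r_i = 7·7 + 3·5 + 8·11 + 6·12 + 2·10 = 244 ≡ 10.
  S_1 = Σ v_i α_i r_i = 7·5·7 + 3·7·5 + 8·10·11 + 6·8·12 + 2·12·10 = 2046 ≡ 5.
  α_i^2 mod 13 = [12, 10, 9, 12, 1].
  S_2 = Σ v_i α_i^2 r_i = 7·12·7 + 3·10·5 + 8·9·11 + 6·12·12 + 2·1·10 = 2414 ≡ 9.
  S = (10, 5, 9) ≠ 0, so r is not a codeword (an error is present).
Step 3: locate the error. For a single error e at position i, S_ℓ = v_i·e·α_i^ℓ, so α_err = S_1/S_0.
  S_0^{−1} = 10^{−1} = 4 (mod 13), so α_err = 5·4 = 20 ≡ 7 = α_2. Error position i = 2.
  Consistency check: S_2/S_1 = 9·8 = 72 ≡ 7 = α_err ✓ (single-error assumption holds).
Step 4: error magnitude e = S_0/v_2 = S_0·∏_{j≠2}(α_2 − α_j) = 10·9 = 90 ≡ 12 (mod 13).
Step 5: correct position 2: c_2 = r_2 − e = 5 − 12 ≡ 6 (mod 13). Hence c = [7, 6, 11, 12, 10].
  Check: interpolating c through the α_i gives m(x) = 3 + 6·x (degree < 2) with m(α_i) = c_i for every i, so c is indeed a codeword.


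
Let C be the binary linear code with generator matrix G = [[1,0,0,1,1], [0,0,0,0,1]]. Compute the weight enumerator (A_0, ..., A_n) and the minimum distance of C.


Weight distribution: A_0 = 1, A_1 = 1, A_2 = 1, A_3 = 1. Minimum distance d = 1.

Enumerate all 2^2 = 4 messages m ∈ F_2^2.
For each, compute codeword c = mG in F_2^5, then tally its weight.
  m = 00 → c = 00000, weight = 0.
  m = 10 → c = 10011, weight = 3.
  m = 01 → c = 00001, weight = 1.
  m = 11 → c = 10010, weight = 2.
Tally weights:
  weight 0: 1 codewords.
  weight 1: 1 codewords.
  weight 2: 1 codewords.
  weight 3: 1 codewords.
Minimum distance d = smallest w > 0 with A_w > 0 = 1.
Sanity: Σ A_w = 4 = 2^2 = 4 ✓.


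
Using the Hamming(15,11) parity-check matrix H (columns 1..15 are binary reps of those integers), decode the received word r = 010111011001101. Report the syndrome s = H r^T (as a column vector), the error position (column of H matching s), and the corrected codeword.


s = (1, 0, 1, 0)^T, error position = 10, corrected codeword c = 010111011101101

Compute s = H r^T mod 2 one row at a time:
  s_1 = 1 + 1 + 0 + 0 + 1 + 1 + 0 + 1 = 5 ≡ 1 (mod 2).
  s_2 = 1 + 1 + 1 + 0 + 1 + 1 + 0 + 1 = 6 ≡ 0 (mod 2).
  s_3 = 1 + 0 + 1 + 0 + 0 + 0 + 0 + 1 = 3 ≡ 1 (mod 2).
  s_4 = 0 + 0 + 1 + 0 + 1 + 0 + 1 + 1 = 4 ≡ 0 (mod 2).
s = (1, 0, 1, 0)^T — this equals column 10 of H (binary 1010), so error is at position 10.
Correct: flip bit 10 of r = 010111011001101 to get c = 010111011101101.


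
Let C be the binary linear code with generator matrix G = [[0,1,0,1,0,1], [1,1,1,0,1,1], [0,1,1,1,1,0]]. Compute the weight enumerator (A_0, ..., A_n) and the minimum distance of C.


Weight distribution: A_0 = 1, A_2 = 1, A_3 = 3, A_4 = 2, A_5 = 1. Minimum distance d = 2.

Enumerate all 2^3 = 8 messages m ∈ F_2^3.
For each, compute codeword c = mG in F_2^6, then tally its weight.
  m = 000 → c = 000000, weight = 0.
  m = 100 → c = 010101, weight = 3.
  m = 010 → c = 111011, weight = 5.
  m = 110 → c = 101110, weight = 4.
  m = 001 → c = 011110, weight = 4.
  m = 101 → c = 001011, weight = 3.
  m = 011 → c = 100101, weight = 3.
  m = 111 → c = 110000, weight = 2.
Tally weights:
  weight 0: 1 codewords.
  weight 2: 1 codewords.
  weight 3: 3 codewords.
  weight 4: 2 codewords.
  weight 5: 1 codewords.
Minimum distance d = smallest w > 0 with A_w > 0 = 2.
Sanity: Σ A_w = 8 = 2^3 = 8 ✓.


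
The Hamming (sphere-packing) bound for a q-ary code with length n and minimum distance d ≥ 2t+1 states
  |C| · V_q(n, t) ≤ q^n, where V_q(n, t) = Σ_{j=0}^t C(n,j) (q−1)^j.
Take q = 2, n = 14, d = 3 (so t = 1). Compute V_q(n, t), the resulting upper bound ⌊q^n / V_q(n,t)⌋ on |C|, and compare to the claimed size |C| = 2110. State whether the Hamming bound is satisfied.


V_q(n, t) = 15, q^n = 16384, Hamming bound = 1092, |C| = 2110 > bound (violated).

Step 1: Compute V_q(n, t) = Σ_{j=0}^1 C(n, j) (q−1)^j.
  j = 0: C(14,0)·(1)^0 = 1·1 = 1.
  j = 1: C(14,1)·(1)^1 = 14·1 = 14.
  V_q(n, t) = 1 + 14 = 15.
Step 2: q^n = 2^14 = 16384.
Step 3: Hamming bound ⌊q^n / V_q(n,t)⌋ = ⌊16384/15⌋ = 1092.
Step 4: Compare |C| = 2110 to 1092: violated.
The claimed |C| lies above the Hamming bound, so no 2-ary code of length 14 with d ≥ 3 can have 2110 codewords.


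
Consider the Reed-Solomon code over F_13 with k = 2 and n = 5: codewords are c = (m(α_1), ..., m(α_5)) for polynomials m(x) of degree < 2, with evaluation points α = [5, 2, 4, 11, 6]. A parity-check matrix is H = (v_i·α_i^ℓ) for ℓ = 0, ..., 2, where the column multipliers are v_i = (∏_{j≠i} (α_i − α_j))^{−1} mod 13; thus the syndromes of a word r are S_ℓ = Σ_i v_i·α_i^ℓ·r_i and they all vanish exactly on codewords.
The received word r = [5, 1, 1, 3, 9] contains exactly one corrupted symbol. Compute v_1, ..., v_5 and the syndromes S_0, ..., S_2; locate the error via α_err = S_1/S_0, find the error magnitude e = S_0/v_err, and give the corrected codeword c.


S = (1, 2, 4), error at position 2, error magnitude e = 8, c = [5, 6, 1, 3, 9].

Step 1: column multipliers v_i = (∏_{j≠i}(α_i − α_j))^{−1} mod 13.
  i = 1 (α = 5): (5−2)(5−4)(5−11)(5−6) = 3·1·(−6)·(−1) = 18 ≡ 5, so v_1 = 5^{−1} = 8 (mod 13).
  i = 2 (α = 2): (2−5)(2−4)(2−11)(2−6) = (−3)·(−2)·(−9)·(−4) = 216 ≡ 8, so v_2 = 8^{−1} = 5 (mod 13).
  i = 3 (α = 4): (4−5)(4−2)(4−11)(4−6) = (−1)·2·(−7)·(−2) = −28 ≡ 11, so v_3 = 11^{−1} = 6 (mod 13).
  i = 4 (α = 11): (11−5)(11−2)(11−4)(11−6) = 6·9·7·5 = 1890 ≡ 5, so v_4 = 5^{−1} = 8 (mod 13).
  i = 5 (α = 6): (6−5)(6−2)(6−4)(6−11) = 1·4·2·(−5) = −40 ≡ 12, so v_5 = 12^{−1} = 12 (mod 13).
  v = [8, 5, 6, 8, 12].
Step 2: syndromes of r = [5, 1, 1, 3, 9] (all sums mod 13).
  S_0 = Σ v_i r_i = 8·5 + 5·1 + 6·1 + 8·3 + 12·9 = 183 ≡ 1.
  S_1 = Σ v_i α_i r_i = 8·5·5 + 5·2·1 + 6·4·1 + 8·11·3 + 12·6·9 = 1146 ≡ 2.
  α_i^2 mod 13 = [12, 4, 3, 4, 10].
  S_2 = Σ v_i α_i^2 r_i = 8·12·5 + 5·4·1 + 6·3·1 + 8·4·3 + 12·10·9 = 1694 ≡ 4.
  S = (1, 2, 4) ≠ 0, so r is not a codeword (an error is present).
Step 3: locate the error. For a single error e at position i, S_ℓ = v_i·e·α_i^ℓ, so α_err = S_1/S_0.
  S_0^{−1} = 1^{−1} = 1 (mod 13), so α_err = 2·1 = 2 ≡ 2 = α_2. Error position i = 2.
  Consistency check: S_2/S_1 = 4·7 = 28 ≡ 2 = α_err ✓ (single-error assumption holds).
Step 4: error magnitude e = S_0/v_2 = S_0·∏_{j≠2}(α_2 − α_j) = 1·8 = 8 ≡ 8 (mod 13).
Step 5: correct position 2: c_2 = r_2 − e = 1 − 8 ≡ 6 (mod 13). Hence c = [5, 6, 1, 3, 9].
  Check: interpolating c through the α_i gives m(x) = 11 + 4·x (degree < 2) with m(α_i) = c_i for every i, so c is indeed a codeword.


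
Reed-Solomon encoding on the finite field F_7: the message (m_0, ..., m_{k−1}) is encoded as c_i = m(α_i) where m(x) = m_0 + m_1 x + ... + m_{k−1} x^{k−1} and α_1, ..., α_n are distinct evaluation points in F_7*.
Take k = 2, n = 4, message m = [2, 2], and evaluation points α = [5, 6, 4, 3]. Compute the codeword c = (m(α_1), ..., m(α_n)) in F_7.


c = [5, 0, 3, 1]

Message polynomial: m(x) = 2 + 2·x (mod 7).
For each evaluation point α_i, compute m(α_i) mod 7:
  α_1 = 5: Horner steps 2 → 5, so m(5) = 5.
  α_2 = 6: Horner steps 2 → 0, so m(6) = 0.
  α_3 = 4: Horner steps 2 → 3, so m(4) = 3.
  α_4 = 3: Horner steps 2 → 1, so m(3) = 1.
Codeword c = [5, 0, 3, 1] ∈ F_7^4.


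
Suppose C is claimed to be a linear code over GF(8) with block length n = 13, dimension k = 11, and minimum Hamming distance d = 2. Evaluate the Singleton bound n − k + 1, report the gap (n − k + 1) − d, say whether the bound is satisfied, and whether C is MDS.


Singleton RHS = n − k + 1 = 3, slack = 1, bound satisfied, not MDS.

Singleton bound: d ≤ n − k + 1.
Here n = 13, k = 11, so n − k + 1 = 3.
Given d = 2, check d ≤ 3: YES.
Slack = (n − k + 1) − d = 1.
The code is NOT MDS (slack = 1 > 0).
Description: the claimed parameters are [13, 11, 2]_8; such a code would be non-MDS.


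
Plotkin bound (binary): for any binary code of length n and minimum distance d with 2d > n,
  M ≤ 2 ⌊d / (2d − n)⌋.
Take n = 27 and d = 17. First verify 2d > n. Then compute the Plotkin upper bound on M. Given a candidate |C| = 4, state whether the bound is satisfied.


Plotkin bound M ≤ 4; given |C| = 4 ≤ bound (satisfied).

Check applicability: 2d = 34, n = 27.
2d − n = 7 > 0, so Plotkin applies.
Compute d/(2d−n) = 17/7 ≈ 2.4286.
⌊d/(2d−n)⌋ = 2.
Plotkin bound: M ≤ 2·2 = 4.
Given |C| = 4, check: satisfied.
This |C| is at the Plotkin bound.


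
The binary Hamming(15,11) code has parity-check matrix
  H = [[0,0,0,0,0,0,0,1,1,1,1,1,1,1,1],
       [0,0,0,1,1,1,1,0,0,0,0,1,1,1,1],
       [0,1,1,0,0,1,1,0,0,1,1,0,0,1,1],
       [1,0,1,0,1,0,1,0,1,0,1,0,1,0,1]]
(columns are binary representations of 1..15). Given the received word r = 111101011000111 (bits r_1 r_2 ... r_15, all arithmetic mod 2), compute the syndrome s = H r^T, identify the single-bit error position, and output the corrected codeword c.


s = (1, 1, 1, 1)^T, error position = 15, corrected codeword c = 111101011000110

Compute s = H r^T mod 2 one row at a time:
  s_1 = 1 + 1 + 0 + 0 + 0 + 1 + 1 + 1 = 5 ≡ 1 (mod 2).
  s_2 = 1 + 0 + 1 + 0 + 0 + 1 + 1 + 1 = 5 ≡ 1 (mod 2).
  s_3 = 1 + 1 + 1 + 0 + 0 + 0 + 1 + 1 = 5 ≡ 1 (mod 2).
  s_4 = 1 + 1 + 0 + 0 + 1 + 0 + 1 + 1 = 5 ≡ 1 (mod 2).
s = (1, 1, 1, 1)^T — this equals column 15 of H (binary 1111), so error is at position 15.
Correct: flip bit 15 of r = 111101011000111 to get c = 111101011000110.


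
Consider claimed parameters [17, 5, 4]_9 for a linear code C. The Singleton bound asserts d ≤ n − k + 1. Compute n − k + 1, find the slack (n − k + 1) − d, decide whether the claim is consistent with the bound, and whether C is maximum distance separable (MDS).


Singleton RHS = n − k + 1 = 13, slack = 9, bound satisfied, not MDS.

Singleton bound: d ≤ n − k + 1.
Here n = 17, k = 5, so n − k + 1 = 13.
Given d = 4, check d ≤ 13: YES.
Slack = (n − k + 1) − d = 9.
The code is NOT MDS (slack = 9 > 0).
Description: the claimed parameters are [17, 5, 4]_9; such a code would be non-MDS.


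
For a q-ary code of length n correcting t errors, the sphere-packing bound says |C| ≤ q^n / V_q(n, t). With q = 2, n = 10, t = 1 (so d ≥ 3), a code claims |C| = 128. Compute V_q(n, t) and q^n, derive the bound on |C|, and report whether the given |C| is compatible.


V_q(n, t) = 11, q^n = 1024, Hamming bound = 93, |C| = 128 > bound (violated).

Step 1: Compute V_q(n, t) = Σ_{j=0}^1 C(n, j) (q−1)^j.
  j = 0: C(10,0)·(1)^0 = 1·1 = 1.
  j = 1: C(10,1)·(1)^1 = 10·1 = 10.
  V_q(n, t) = 1 + 10 = 11.
Step 2: q^n = 2^10 = 1024.
Step 3: Hamming bound ⌊q^n / V_q(n,t)⌋ = ⌊1024/11⌋ = 93.
Step 4: Compare |C| = 128 to 93: violated.
The claimed |C| lies above the Hamming bound, so no 2-ary code of length 10 with d ≥ 3 can have 128 codewords.


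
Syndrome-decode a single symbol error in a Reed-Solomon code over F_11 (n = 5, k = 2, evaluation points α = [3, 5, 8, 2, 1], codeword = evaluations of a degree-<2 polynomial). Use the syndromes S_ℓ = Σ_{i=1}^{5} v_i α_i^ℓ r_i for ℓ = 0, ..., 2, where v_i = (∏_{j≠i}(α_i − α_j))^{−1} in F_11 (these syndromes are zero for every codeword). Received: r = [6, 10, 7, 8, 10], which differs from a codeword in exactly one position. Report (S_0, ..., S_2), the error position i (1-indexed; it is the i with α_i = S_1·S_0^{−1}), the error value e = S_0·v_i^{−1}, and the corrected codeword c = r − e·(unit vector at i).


S = (6, 8, 7), error at position 2, error magnitude e = 8, c = [6, 2, 7, 8, 10].

Step 1: column multipliers v_i = (∏_{j≠i}(α_i − α_j))^{−1} mod 11.
  i = 1 (α = 3): (3−5)(3−8)(3−2)(3−1) = (−2)·(−5)·1·2 = 20 ≡ 9, so v_1 = 9^{−1} = 5 (mod 11).
  i = 2 (α = 5): (5−3)(5−8)(5−2)(5−1) = 2·(−3)·3·4 = −72 ≡ 5, so v_2 = 5^{−1} = 9 (mod 11).
  i = 3 (α = 8): (8−3)(8−5)(8−2)(8−1) = 5·3·6·7 = 630 ≡ 3, so v_3 = 3^{−1} = 4 (mod 11).
  i = 4 (α = 2): (2−3)(2−5)(2−8)(2−1) = (−1)·(−3)·(−6)·1 = −18 ≡ 4, so v_4 = 4^{−1} = 3 (mod 11).
  i = 5 (α = 1): (1−3)(1−5)(1−8)(1−2) = (−2)·(−4)·(−7)·(−1) = 56 ≡ 1, so v_5 = 1^{−1} = 1 (mod 11).
  v = [5, 9, 4, 3, 1].
Step 2: syndromes of r = [6, 10, 7, 8, 10] (all sums mod 11).
  S_0 = Σ v_i r_i = 5·6 + 9·10 + 4·7 + 3·8 + 1·10 = 182 ≡ 6.
  S_1 = Σ v_i α_i r_i = 5·3·6 + 9·5·10 + 4·8·7 + 3·2·8 + 1·1·10 = 822 ≡ 8.
  α_i^2 mod 11 = [9, 3, 9, 4, 1].
  S_2 = Σ v_i α_i^2 r_i = 5·9·6 + 9·3·10 + 4·9·7 + 3·4·8 + 1·1·10 = 898 ≡ 7.
  S = (6, 8, 7) ≠ 0, so r is not a codeword (an error is present).
Step 3: locate the error. For a single error e at position i, S_ℓ = v_i·e·α_i^ℓ, so α_err = S_1/S_0.
  S_0^{−1} = 6^{−1} = 2 (mod 11), so α_err = 8·2 = 16 ≡ 5 = α_2. Error position i = 2.
  Consistency check: S_2/S_1 = 7·7 = 49 ≡ 5 = α_err ✓ (single-error assumption holds).
Step 4: error magnitude e = S_0/v_2 = S_0·∏_{j≠2}(α_2 − α_j) = 6·5 = 30 ≡ 8 (mod 11).
Step 5: correct position 2: c_2 = r_2 − e = 10 − 8 ≡ 2 (mod 11). Hence c = [6, 2, 7, 8, 10].
  Check: interpolating c through the α_i gives m(x) = 1 + 9·x (degree < 2) with m(α_i) = c_i for every i, so c is indeed a codeword.


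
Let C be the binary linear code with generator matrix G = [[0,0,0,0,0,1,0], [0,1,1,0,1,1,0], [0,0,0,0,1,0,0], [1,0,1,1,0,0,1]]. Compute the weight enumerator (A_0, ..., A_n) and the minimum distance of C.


Weight distribution: A_0 = 1, A_1 = 2, A_2 = 2, A_3 = 2, A_4 = 3, A_5 = 4, A_6 = 2. Minimum distance d = 1.

Enumerate all 2^4 = 16 messages m ∈ F_2^4.
For each, compute codeword c = mG in F_2^7, then tally its weight.
  m = 0000 → c = 0000000, weight = 0.
  m = 1000 → c = 0000010, weight = 1.
  m = 0100 → c = 0110110, weight = 4.
  m = 1100 → c = 0110100, weight = 3.
  m = 0010 → c = 0000100, weight = 1.
  m = 1010 → c = 0000110, weight = 2.
  m = 0110 → c = 0110010, weight = 3.
  m = 1110 → c = 0110000, weight = 2.
  m = 0001 → c = 1011001, weight = 4.
  m = 1001 → c = 1011011, weight = 5.
  m = 0101 → c = 1101111, weight = 6.
  m = 1101 → c = 1101101, weight = 5.
  m = 0011 → c = 1011101, weight = 5.
  m = 1011 → c = 1011111, weight = 6.
  m = 0111 → c = 1101011, weight = 5.
  m = 1111 → c = 1101001, weight = 4.
Tally weights:
  weight 0: 1 codewords.
  weight 1: 2 codewords.
  weight 2: 2 codewords.
  weight 3: 2 codewords.
  weight 4: 3 codewords.
  weight 5: 4 codewords.
  weight 6: 2 codewords.
Minimum distance d = smallest w > 0 with A_w > 0 = 1.
Sanity: Σ A_w = 16 = 2^4 = 16 ✓.


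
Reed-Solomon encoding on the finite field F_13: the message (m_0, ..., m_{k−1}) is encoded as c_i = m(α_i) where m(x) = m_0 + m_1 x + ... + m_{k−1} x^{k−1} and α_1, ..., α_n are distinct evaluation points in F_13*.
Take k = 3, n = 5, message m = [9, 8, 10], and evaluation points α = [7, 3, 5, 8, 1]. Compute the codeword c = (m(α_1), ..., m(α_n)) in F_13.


c = [9, 6, 0, 11, 1]

Message polynomial: m(x) = 9 + 8·x + 10·x^2 (mod 13).
For each evaluation point α_i, compute m(α_i) mod 13:
  α_1 = 7: Horner steps 10 → 0 → 9, so m(7) = 9.
  α_2 = 3: Horner steps 10 → 12 → 6, so m(3) = 6.
  α_3 = 5: Horner steps 10 → 6 → 0, so m(5) = 0.
  α_4 = 8: Horner steps 10 → 10 → 11, so m(8) = 11.
  α_5 = 1: Horner steps 10 → 5 → 1, so m(1) = 1.
Codeword c = [9, 6, 0, 11, 1] ∈ F_13^5.


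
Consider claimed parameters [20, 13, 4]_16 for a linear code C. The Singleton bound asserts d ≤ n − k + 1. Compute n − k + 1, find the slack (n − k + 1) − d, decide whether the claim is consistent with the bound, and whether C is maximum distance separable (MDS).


Singleton RHS = n − k + 1 = 8, slack = 4, bound satisfied, not MDS.

Singleton bound: d ≤ n − k + 1.
Here n = 20, k = 13, so n − k + 1 = 8.
Given d = 4, check d ≤ 8: YES.
Slack = (n − k + 1) − d = 4.
The code is NOT MDS (slack = 4 > 0).
Description: the claimed parameters are [20, 13, 4]_16; such a code would be non-MDS.


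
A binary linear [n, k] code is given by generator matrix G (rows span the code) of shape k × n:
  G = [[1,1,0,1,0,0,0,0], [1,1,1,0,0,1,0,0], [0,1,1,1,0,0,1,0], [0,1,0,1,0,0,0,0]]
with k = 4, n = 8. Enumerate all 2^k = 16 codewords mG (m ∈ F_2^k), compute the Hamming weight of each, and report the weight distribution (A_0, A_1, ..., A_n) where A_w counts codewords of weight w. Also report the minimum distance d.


Weight distribution: A_0 = 1, A_1 = 1, A_2 = 2, A_3 = 6, A_4 = 5, A_5 = 1. Minimum distance d = 1.

Enumerate all 2^4 = 16 messages m ∈ F_2^4.
For each, compute codeword c = mG in F_2^8, then tally its weight.
  m = 0000 → c = 00000000, weight = 0.
  m = 1000 → c = 11010000, weight = 3.
  m = 0100 → c = 11100100, weight = 4.
  m = 1100 → c = 00110100, weight = 3.
  m = 0010 → c = 01110010, weight = 4.
  m = 1010 → c = 10100010, weight = 3.
  m = 0110 → c = 10010110, weight = 4.
  m = 1110 → c = 01000110, weight = 3.
  m = 0001 → c = 01010000, weight = 2.
  m = 1001 → c = 10000000, weight = 1.
  m = 0101 → c = 10110100, weight = 4.
  m = 1101 → c = 01100100, weight = 3.
  m = 0011 → c = 00100010, weight = 2.
  m = 1011 → c = 11110010, weight = 5.
  m = 0111 → c = 11000110, weight = 4.
  m = 1111 → c = 00010110, weight = 3.
Tally weights:
  weight 0: 1 codewords.
  weight 1: 1 codewords.
  weight 2: 2 codewords.
  weight 3: 6 codewords.
  weight 4: 5 codewords.
  weight 5: 1 codewords.
Minimum distance d = smallest w > 0 with A_w > 0 = 1.
Sanity: Σ A_w = 16 = 2^4 = 16 ✓.


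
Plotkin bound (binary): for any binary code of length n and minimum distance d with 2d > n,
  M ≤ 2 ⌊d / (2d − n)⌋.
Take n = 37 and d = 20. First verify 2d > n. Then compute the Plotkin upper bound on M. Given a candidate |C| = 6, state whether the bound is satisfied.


Plotkin bound M ≤ 12; given |C| = 6 ≤ bound (satisfied).

Check applicability: 2d = 40, n = 37.
2d − n = 3 > 0, so Plotkin applies.
Compute d/(2d−n) = 20/3 ≈ 6.6667.
⌊d/(2d−n)⌋ = 6.
Plotkin bound: M ≤ 2·6 = 12.
Given |C| = 6, check: satisfied.
This |C| is below the Plotkin bound.
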